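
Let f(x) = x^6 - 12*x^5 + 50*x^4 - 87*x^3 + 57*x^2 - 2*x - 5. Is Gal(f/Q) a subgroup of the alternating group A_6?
Yes

The polynomial is irreducible of degree 6 over Q. Its discriminant is 30991489 = 5567^2, a perfect square. A Galois group lies in the alternating group exactly when the discriminant is a square in Q, so the Galois group (PSL(2,5)) is contained in A_6.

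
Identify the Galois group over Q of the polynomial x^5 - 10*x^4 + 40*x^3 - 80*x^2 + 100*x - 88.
A_5

The polynomial f is an irreducible quintic over Q, so G = Gal(f/Q) is a transitive subgroup of S_5: one of C_5 (5T1, order 5), D_5 (5T2, order 10), F_20 (5T3, order 20), A_5 (5T4, order 60) or S_5 (5T5, order 120). The discriminant of f is 1024000000 = 32000^2, a perfect square, so G is contained in A_5. The transitive groups of degree 5 contained in A_5 are: C_5 (5T1, order 5), D_5 (5T2, order 10), A_5 (5T4, order 60). By Dedekind's theorem, for a prime p not dividing disc(f) the degrees of the irreducible factors of f mod p form the cycle type of an element of G. Factoring f modulo the 2 such primes p <= 7 (skipping 2, 5, which divide the discriminant), each new pattern first appears at: mod 3: f = (x^5 + 2x^4 + x^3 + x^2 + x + 2), pattern 5; mod 7: f = (x + 2)(x + 3)(x^3 + 6x^2 + 4x + 4), pattern 3+1+1. No other pattern occurs in this range, so the set of observed cycle types is {5, 3+1+1}. Among the candidates above, the only group containing elements of all these cycle types is A_5 (5T4) — each of C_5 (5T1), D_5 (5T2) lacks at least one of them. Hence G = A_5 (5T4), of order 60.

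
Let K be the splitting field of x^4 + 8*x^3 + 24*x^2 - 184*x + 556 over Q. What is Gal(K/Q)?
The polynomial is an irreducible quartic over Q and its discriminant is 176319369216 = 419904^2, a perfect square, so the Galois group is contained in A_4. The resolvent cubic y^3 - 24*y^2 - 3696*y - 16064 is irreducible over Q. An irreducible resolvent with square discriminant gives A_4.

A_4 (also written A4)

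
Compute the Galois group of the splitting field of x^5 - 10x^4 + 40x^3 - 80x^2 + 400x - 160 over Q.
A_5 (also written A5)

The polynomial f is an irreducible quintic over Q, so G = Gal(f/Q) is a transitive subgroup of S_5: one of C_5 (5T1, order 5), D_5 (5T2, order 10), F_20 (5T3, order 20), A_5 (5T4, order 60) or S_5 (5T5, order 120). The discriminant of f is 1073741824000000 = 32768000^2, a perfect square, so G is contained in A_5. The transitive groups of degree 5 contained in A_5 are: C_5 (5T1, order 5), D_5 (5T2, order 10), A_5 (5T4, order 60). By Dedekind's theorem, for a prime p not dividing disc(f) the degrees of the irreducible factors of f mod p form the cycle type of an element of G. Factoring f modulo the 2 such primes p <= 7 (skipping 2, 5, which divide the discriminant), each new pattern first appears at: mod 3: f = (x^5 + 2x^4 + x^3 + x^2 + x + 2), pattern 5; mod 7: f = (x + 2)(x + 4)(x^3 + 5x^2 + 2x + 1), pattern 3+1+1. No other pattern occurs in this range, so the set of observed cycle types is {5, 3+1+1}. Among the candidates above, the only group containing elements of all these cycle types is A_5 (5T4) — each of C_5 (5T1), D_5 (5T2) lacks at least one of them. Hence G = A_5 (5T4), of order 60.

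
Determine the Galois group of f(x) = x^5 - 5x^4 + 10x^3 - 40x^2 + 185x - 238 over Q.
5T3: F_20

The polynomial f is an irreducible quintic over Q, so G = Gal(f/Q) is a transitive subgroup of S_5: one of C_5 (5T1, order 5), D_5 (5T2, order 10), F_20 (5T3, order 20), A_5 (5T4, order 60) or S_5 (5T5, order 120). The discriminant of f is 1085663503125, which is not a perfect square, so G is not contained in A_5. The transitive groups of degree 5 not contained in A_5 are: F_20 (5T3, order 20), S_5 (5T5, order 120). By Dedekind's theorem, for a prime p not dividing disc(f) the degrees of the irreducible factors of f mod p form the cycle type of an element of G. Factoring f modulo the 18 such primes p <= 73 (skipping 3, 5, 19, which divide the discriminant), each new pattern first appears at: mod 2: f = (x)(x^4 + x^3 + 1), pattern 4+1; mod 11: f = (x^5 + 6x^4 + 10x^3 + 4x^2 + 9x + 4), pattern 5; mod 29: f = (x + 28)(x^2 + 12x + 26)(x^2 + 13x + 27), pattern 2+2+1; mod 41: f = (x + 14)(x + 16)(x + 21)(x + 30)(x + 37), pattern 1+1+1+1+1. No other pattern occurs in this range, so the set of observed cycle types is {4+1, 5, 2+2+1, 1+1+1+1+1}. The candidates containing elements of all these cycle types are F_20 (5T3) of order 20, S_5 (5T5) of order 120; the others are excluded. The observed types are precisely the cycle types that occur in F_20 (5T3). Each of the other remaining candidates has further cycle types, and by the Chebotarev density theorem the matching factorization patterns would occur for a proportion of primes equal to their share of the group: S_5 (5T5) additionally contains elements of type 3+2, 3+1+1, 2+1+1+1 (50 of its 120 elements, about 42% of primes). None of the 18 primes tested shows any such pattern (for each of these groups the chance of that is below 10^-4), which rules them out. Hence G = F_20 (5T3), of order 20.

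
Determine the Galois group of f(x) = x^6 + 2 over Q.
The polynomial f is an irreducible sextic over Q, so G = Gal(f/Q) is one of the 16 transitive subgroups 6T1, ..., 6T16 of S_6. The discriminant of f is -1492992, which is not a perfect square, so G is not contained in A_6. The transitive groups of degree 6 not contained in A_6 are: C_6 (6T1, order 6), S_3 (6T2, order 6), D_6 (6T3, order 12), C_3 x S_3 (6T5, order 18), A_4 x C_2 (6T6, order 24), S_4 (6T8, order 24), S_3 x S_3 (6T9, order 36), S_4 x C_2 (6T11, order 48), (S_3 x S_3) : C_2 (6T13, order 72), PGL(2,5) (6T14, order 120), S_6 (6T16, order 720). By Dedekind's theorem, for a prime p not dividing disc(f) the degrees of the irreducible factors of f mod p form the cycle type of an element of G. Factoring f modulo the 79 such primes p <= 419 (skipping 2, 3, which divide the discriminant), each new pattern first appears at: mod 5: f = (x^2 + 3)(x^2 + 2x + 3)(x^2 + 3x + 3), pattern 2+2+2; mod 7: f = (x^6 + 2), pattern 6; mod 11: f = (x + 2)(x + 9)(x^2 + 2x + 4)(x^2 + 9x + 4), pattern 2+2+1+1; mod 19: f = (x^3 + 6)(x^3 + 13), pattern 3+3; mod 43: f = (x + 3)(x + 18)(x + 21)(x + 22)(x + 25)(x + 40), pattern 1+1+1+1+1+1. No other pattern occurs in this range, so the set of observed cycle types is {2+2+2, 6, 2+2+1+1, 3+3, 1+1+1+1+1+1}. The candidates containing elements of all these cycle types are D_6 (6T3) of order 12, A_4 x C_2 (6T6) of order 24, S_3 x S_3 (6T9) of order 36, S_4 x C_2 (6T11) of order 48, (S_3 x S_3) : C_2 (6T13) of order 72, PGL(2,5) (6T14) of order 120, S_6 (6T16) of order 720; the others are excluded. The observed types are precisely the cycle types that occur in D_6 (6T3). Each of the other remaining candidates has further cycle types, and by the Chebotarev density theorem the matching factorization patterns would occur for a proportion of primes equal to their share of the group: A_4 x C_2 (6T6) additionally contains elements of type 2+1+1+1+1 (3 of its 24 elements, about 12% of primes); S_3 x S_3 (6T9) additionally contains elements of type 3+1+1+1 (4 of its 36 elements, about 11% of primes); S_4 x C_2 (6T11) additionally contains elements of type 4+2, 4+1+1, 2+1+1+1+1 (15 of its 48 elements, about 31% of primes); (S_3 x S_3) : C_2 (6T13) additionally contains elements of type 4+2, 3+2+1, 3+1+1+1, 2+1+1+1+1 (40 of its 72 elements, about 56% of primes); PGL(2,5) (6T14) additionally contains elements of type 5+1, 4+1+1 (54 of its 120 elements, about 45% of primes); S_6 (6T16) additionally contains elements of type 5+1, 4+2, 4+1+1, 3+2+1, 3+1+1+1, 2+1+1+1+1 (499 of its 720 elements, about 69% of primes). None of the 79 primes tested shows any such pattern (for each of these groups the chance of that is below 10^-4), which rules them out. Hence G = D_6 (6T3), of order 12.

D_6, the dihedral group of order 12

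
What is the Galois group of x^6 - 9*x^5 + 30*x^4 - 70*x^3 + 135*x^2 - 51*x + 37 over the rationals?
C_6 (order 6)

The polynomial f is an irreducible sextic over Q, so G = Gal(f/Q) is one of the 16 transitive subgroups 6T1, ..., 6T16 of S_6. The discriminant of f is -553887453853683, which is not a perfect square, so G is not contained in A_6. The transitive groups of degree 6 not contained in A_6 are: C_6 (6T1, order 6), S_3 (6T2, order 6), D_6 (6T3, order 12), C_3 x S_3 (6T5, order 18), A_4 x C_2 (6T6, order 24), S_4 (6T8, order 24), S_3 x S_3 (6T9, order 36), S_4 x C_2 (6T11, order 48), (S_3 x S_3) : C_2 (6T13, order 72), PGL(2,5) (6T14, order 120), S_6 (6T16, order 720). By Dedekind's theorem, for a prime p not dividing disc(f) the degrees of the irreducible factors of f mod p form the cycle type of an element of G. Factoring f modulo the 37 such primes p <= 173 (skipping 3, 19, 109, which divide the discriminant), each new pattern first appears at: mod 2: f = (x^6 + x^5 + x^2 + x + 1), pattern 6; mod 7: f = (x^3 + 2x^2 + 4x + 5)(x^3 + 3x^2 + 6x + 6), pattern 3+3; mod 17: f = (x^2 + x + 6)(x^2 + 9x + 11)(x^2 + 15x + 7), pattern 2+2+2; mod 37: f = (x)(x + 1)(x + 7)(x + 10)(x + 20)(x + 27), pattern 1+1+1+1+1+1. No other pattern occurs in this range, so the set of observed cycle types is {6, 3+3, 2+2+2, 1+1+1+1+1+1}. The candidates containing elements of all these cycle types are C_6 (6T1) of order 6, D_6 (6T3) of order 12, C_3 x S_3 (6T5) of order 18, A_4 x C_2 (6T6) of order 24, S_3 x S_3 (6T9) of order 36, S_4 x C_2 (6T11) of order 48, (S_3 x S_3) : C_2 (6T13) of order 72, PGL(2,5) (6T14) of order 120, S_6 (6T16) of order 720; the others are excluded. The observed types are precisely the cycle types that occur in C_6 (6T1). Each of the other remaining candidates has further cycle types, and by the Chebotarev density theorem the matching factorization patterns would occur for a proportion of primes equal to their share of the group: D_6 (6T3) additionally contains elements of type 2+2+1+1 (3 of its 12 elements, about 25% of primes); C_3 x S_3 (6T5) additionally contains elements of type 3+1+1+1 (4 of its 18 elements, about 22% of primes); A_4 x C_2 (6T6) additionally contains elements of type 2+2+1+1, 2+1+1+1+1 (6 of its 24 elements, about 25% of primes); S_3 x S_3 (6T9) additionally contains elements of type 3+1+1+1, 2+2+1+1 (13 of its 36 elements, about 36% of primes); S_4 x C_2 (6T11) additionally contains elements of type 4+2, 4+1+1, 2+2+1+1, 2+1+1+1+1 (24 of its 48 elements, about 50% of primes); (S_3 x S_3) : C_2 (6T13) additionally contains elements of type 4+2, 3+2+1, 3+1+1+1, 2+2+1+1, 2+1+1+1+1 (49 of its 72 elements, about 68% of primes); PGL(2,5) (6T14) additionally contains elements of type 5+1, 4+1+1, 2+2+1+1 (69 of its 120 elements, about 58% of primes); S_6 (6T16) additionally contains elements of type 5+1, 4+2, 4+1+1, 3+2+1, 3+1+1+1, 2+2+1+1, 2+1+1+1+1 (544 of its 720 elements, about 76% of primes). None of the 37 primes tested shows any such pattern (for each of these groups the chance of that is below 10^-4), which rules them out. Hence G = C_6 (6T1), of order 6.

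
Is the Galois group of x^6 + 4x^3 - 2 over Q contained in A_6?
The polynomial is irreducible of degree 6 over Q. Its discriminant is 40310784, which is not a perfect square. A Galois group lies in the alternating group exactly when the discriminant is a square in Q, so the Galois group (S_3 x S_3) is not contained in A_6.

No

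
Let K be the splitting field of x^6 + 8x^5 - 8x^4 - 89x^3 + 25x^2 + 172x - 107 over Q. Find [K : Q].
The degree of the splitting field over Q equals the order of the Galois group, so first determine the group. The polynomial f is an irreducible sextic over Q, so G = Gal(f/Q) is one of the 16 transitive subgroups 6T1, ..., 6T16 of S_6. The discriminant of f is 8413926734596681 = 91727459^2, a perfect square, so G is contained in A_6. The transitive groups of degree 6 contained in A_6 are: A_4 (6T4, order 12), S_4 (6T7, order 24), (C_3 x C_3) : C_4 (6T10, order 36), PSL(2,5) (6T12, order 60), A_6 (6T15, order 360). By Dedekind's theorem, for a prime p not dividing disc(f) the degrees of the irreducible factors of f mod p form the cycle type of an element of G. Factoring f modulo the 21 such primes p <= 79 (skipping 19, which divides the discriminant), each new pattern first appears at: mod 2: f = (x + 1)(x^5 + x^4 + x^3 + x + 1), pattern 5+1; mod 7: f = (x^3 + x + 6)(x^3 + x^2 + 5x + 2), pattern 3+3; mod 61: f = (x + 38)(x + 59)(x^2 + 43x + 46)(x^2 + 51x + 57), pattern 2+2+1+1. No other pattern occurs in this range, so the set of observed cycle types is {5+1, 3+3, 2+2+1+1}. The candidates containing elements of all these cycle types are PSL(2,5) (6T12) of order 60, A_6 (6T15) of order 360; the others are excluded. The observed types are precisely the cycle types that occur in PSL(2,5) (6T12) (apart from the identity). Each of the other remaining candidates has further cycle types, and by the Chebotarev density theorem the matching factorization patterns would occur for a proportion of primes equal to their share of the group: A_6 (6T15) additionally contains elements of type 4+2, 3+1+1+1 (130 of its 360 elements, about 36% of primes). None of the 21 primes tested shows any such pattern (for each of these groups the chance of that is below 10^-4), which rules them out. Hence G = PSL(2,5) (6T12), of order 60. The Galois group PSL(2,5) (6T12) has order 60, so the splitting field has degree 60 over Q.

60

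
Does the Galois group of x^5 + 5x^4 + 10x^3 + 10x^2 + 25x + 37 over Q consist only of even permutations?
Yes

The polynomial is irreducible of degree 5 over Q. Its discriminant is 1024000000 = 32000^2, a perfect square. A Galois group lies in the alternating group exactly when the discriminant is a square in Q, so the Galois group (A_5) is contained in A_5.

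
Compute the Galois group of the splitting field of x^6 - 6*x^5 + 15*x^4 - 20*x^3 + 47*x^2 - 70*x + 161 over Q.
6T11: S_4 x C_2

The polynomial f is an irreducible sextic over Q, so G = Gal(f/Q) is one of the 16 transitive subgroups 6T1, ..., 6T16 of S_6. The discriminant of f is -2693803488051200, which is not a perfect square, so G is not contained in A_6. The transitive groups of degree 6 not contained in A_6 are: C_6 (6T1, order 6), S_3 (6T2, order 6), D_6 (6T3, order 12), C_3 x S_3 (6T5, order 18), A_4 x C_2 (6T6, order 24), S_4 (6T8, order 24), S_3 x S_3 (6T9, order 36), S_4 x C_2 (6T11, order 48), (S_3 x S_3) : C_2 (6T13, order 72), PGL(2,5) (6T14, order 120), S_6 (6T16, order 720). By Dedekind's theorem, for a prime p not dividing disc(f) the degrees of the irreducible factors of f mod p form the cycle type of an element of G. Factoring f modulo the 17 such primes p <= 71 (skipping 2, 5, 7, which divide the discriminant), each new pattern first appears at: mod 3: f = (x^3 + x^2 + 2)(x^3 + 2x^2 + x + 1), pattern 3+3; mod 13: f = (x^6 + 7x^5 + 2x^4 + 6x^3 + 8x^2 + 8x + 5), pattern 6; mod 19: f = (x^2 + 17x + 2)(x^4 + 15x^3 + 5x^2 + 17x + 14), pattern 4+2; mod 23: f = (x)(x + 21)(x^4 + 19x^3 + 7x^2 + 17x + 12), pattern 4+1+1; mod 53: f = (x^2 + 20x + 25)(x^2 + 29x + 16)(x^2 + 51x + 22), pattern 2+2+2; mod 59: f = (x + 7)(x + 50)(x^2 + 8x + 14)(x^2 + 47x + 34), pattern 2+2+1+1; mod 71: f = (x + 15)(x + 21)(x + 48)(x + 54)(x^2 + 69x + 31), pattern 2+1+1+1+1. No other pattern occurs in this range, so the set of observed cycle types is {3+3, 6, 4+2, 4+1+1, 2+2+2, 2+2+1+1, 2+1+1+1+1}. The candidates containing elements of all these cycle types are S_4 x C_2 (6T11) of order 48, S_6 (6T16) of order 720; the others are excluded. The observed types are precisely the cycle types that occur in S_4 x C_2 (6T11) (apart from the identity). Each of the other remaining candidates has further cycle types, and by the Chebotarev density theorem the matching factorization patterns would occur for a proportion of primes equal to their share of the group: S_6 (6T16) additionally contains elements of type 5+1, 3+2+1, 3+1+1+1 (304 of its 720 elements, about 42% of primes). None of the 17 primes tested shows any such pattern (for each of these groups the chance of that is below 10^-4), which rules them out. Hence G = S_4 x C_2 (6T11), of order 48.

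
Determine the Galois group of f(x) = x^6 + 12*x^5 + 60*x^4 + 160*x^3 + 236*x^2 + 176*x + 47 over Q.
S_4, S_4(6d), the S_4-action on 6 points inside A_6

The polynomial f is an irreducible sextic over Q, so G = Gal(f/Q) is one of the 16 transitive subgroups 6T1, ..., 6T16 of S_6. The discriminant of f is 3356224 = 1832^2, a perfect square, so G is contained in A_6. The transitive groups of degree 6 contained in A_6 are: A_4 (6T4, order 12), S_4 (6T7, order 24), (C_3 x C_3) : C_4 (6T10, order 36), PSL(2,5) (6T12, order 60), A_6 (6T15, order 360). By Dedekind's theorem, for a prime p not dividing disc(f) the degrees of the irreducible factors of f mod p form the cycle type of an element of G. Factoring f modulo the 79 such primes p <= 419 (skipping 2, 229, which divide the discriminant), each new pattern first appears at: mod 3: f = (x^3 + x^2 + 2)(x^3 + 2x^2 + x + 1), pattern 3+3; mod 7: f = (x^2 + 4x + 1)(x^4 + x^3 + 6x^2 + 2x + 5), pattern 4+2; mod 23: f = (x + 11)(x + 16)(x^2 + 3x + 20)(x^2 + 5x + 1), pattern 2+2+1+1; mod 193: f = (x + 89)(x + 92)(x + 95)(x + 102)(x + 105)(x + 108), pattern 1+1+1+1+1+1. No other pattern occurs in this range, so the set of observed cycle types is {3+3, 4+2, 2+2+1+1, 1+1+1+1+1+1}. The candidates containing elements of all these cycle types are S_4 (6T7) of order 24, (C_3 x C_3) : C_4 (6T10) of order 36, A_6 (6T15) of order 360; the others are excluded. The observed types are precisely the cycle types that occur in S_4 (6T7). Each of the other remaining candidates has further cycle types, and by the Chebotarev density theorem the matching factorization patterns would occur for a proportion of primes equal to their share of the group: (C_3 x C_3) : C_4 (6T10) additionally contains elements of type 3+1+1+1 (4 of its 36 elements, about 11% of primes); A_6 (6T15) additionally contains elements of type 5+1, 3+1+1+1 (184 of its 360 elements, about 51% of primes). None of the 79 primes tested shows any such pattern (for each of these groups the chance of that is below 10^-4), which rules them out. Hence G = S_4 (6T7), of order 24.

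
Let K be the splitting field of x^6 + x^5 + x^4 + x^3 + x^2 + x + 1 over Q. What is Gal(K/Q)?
C_6 (order 6)

The polynomial f is an irreducible sextic over Q, so G = Gal(f/Q) is one of the 16 transitive subgroups 6T1, ..., 6T16 of S_6. The discriminant of f is -16807, which is not a perfect square, so G is not contained in A_6. The transitive groups of degree 6 not contained in A_6 are: C_6 (6T1, order 6), S_3 (6T2, order 6), D_6 (6T3, order 12), C_3 x S_3 (6T5, order 18), A_4 x C_2 (6T6, order 24), S_4 (6T8, order 24), S_3 x S_3 (6T9, order 36), S_4 x C_2 (6T11, order 48), (S_3 x S_3) : C_2 (6T13, order 72), PGL(2,5) (6T14, order 120), S_6 (6T16, order 720). By Dedekind's theorem, for a prime p not dividing disc(f) the degrees of the irreducible factors of f mod p form the cycle type of an element of G. Factoring f modulo the 37 such primes p <= 163 (skipping 7, which divides the discriminant), each new pattern first appears at: mod 2: f = (x^3 + x + 1)(x^3 + x^2 + 1), pattern 3+3; mod 3: f = (x^6 + x^5 + x^4 + x^3 + x^2 + x + 1), pattern 6; mod 13: f = (x^2 + 3x + 1)(x^2 + 5x + 1)(x^2 + 6x + 1), pattern 2+2+2; mod 29: f = (x + 4)(x + 5)(x + 6)(x + 9)(x + 13)(x + 22), pattern 1+1+1+1+1+1. No other pattern occurs in this range, so the set of observed cycle types is {3+3, 6, 2+2+2, 1+1+1+1+1+1}. The candidates containing elements of all these cycle types are C_6 (6T1) of order 6, D_6 (6T3) of order 12, C_3 x S_3 (6T5) of order 18, A_4 x C_2 (6T6) of order 24, S_3 x S_3 (6T9) of order 36, S_4 x C_2 (6T11) of order 48, (S_3 x S_3) : C_2 (6T13) of order 72, PGL(2,5) (6T14) of order 120, S_6 (6T16) of order 720; the others are excluded. The observed types are precisely the cycle types that occur in C_6 (6T1). Each of the other remaining candidates has further cycle types, and by the Chebotarev density theorem the matching factorization patterns would occur for a proportion of primes equal to their share of the group: D_6 (6T3) additionally contains elements of type 2+2+1+1 (3 of its 12 elements, about 25% of primes); C_3 x S_3 (6T5) additionally contains elements of type 3+1+1+1 (4 of its 18 elements, about 22% of primes); A_4 x C_2 (6T6) additionally contains elements of type 2+2+1+1, 2+1+1+1+1 (6 of its 24 elements, about 25% of primes); S_3 x S_3 (6T9) additionally contains elements of type 3+1+1+1, 2+2+1+1 (13 of its 36 elements, about 36% of primes); S_4 x C_2 (6T11) additionally contains elements of type 4+2, 4+1+1, 2+2+1+1, 2+1+1+1+1 (24 of its 48 elements, about 50% of primes); (S_3 x S_3) : C_2 (6T13) additionally contains elements of type 4+2, 3+2+1, 3+1+1+1, 2+2+1+1, 2+1+1+1+1 (49 of its 72 elements, about 68% of primes); PGL(2,5) (6T14) additionally contains elements of type 5+1, 4+1+1, 2+2+1+1 (69 of its 120 elements, about 58% of primes); S_6 (6T16) additionally contains elements of type 5+1, 4+2, 4+1+1, 3+2+1, 3+1+1+1, 2+2+1+1, 2+1+1+1+1 (544 of its 720 elements, about 76% of primes). None of the 37 primes tested shows any such pattern (for each of these groups the chance of that is below 10^-4), which rules them out. Hence G = C_6 (6T1), of order 6.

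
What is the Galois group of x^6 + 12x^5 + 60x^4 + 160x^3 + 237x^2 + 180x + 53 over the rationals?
The polynomial f is an irreducible sextic over Q, so G = Gal(f/Q) is one of the 16 transitive subgroups 6T1, ..., 6T16 of S_6. The discriminant of f is -419904, which is not a perfect square, so G is not contained in A_6. The transitive groups of degree 6 not contained in A_6 are: C_6 (6T1, order 6), S_3 (6T2, order 6), D_6 (6T3, order 12), C_3 x S_3 (6T5, order 18), A_4 x C_2 (6T6, order 24), S_4 (6T8, order 24), S_3 x S_3 (6T9, order 36), S_4 x C_2 (6T11, order 48), (S_3 x S_3) : C_2 (6T13, order 72), PGL(2,5) (6T14, order 120), S_6 (6T16, order 720). By Dedekind's theorem, for a prime p not dividing disc(f) the degrees of the irreducible factors of f mod p form the cycle type of an element of G. Factoring f modulo the 33 such primes p <= 149 (skipping 2, 3, which divide the discriminant), each new pattern first appears at: mod 5: f = (x^3 + 3x^2 + 2x + 3)(x^3 + 4x^2 + x + 1), pattern 3+3; mod 7: f = (x^6 + 5x^5 + 4x^4 + 6x^3 + 6x^2 + 5x + 4), pattern 6; mod 17: f = (x + 10)(x + 11)(x^2 + 4x + 7)(x^2 + 4x + 14), pattern 2+2+1+1; mod 19: f = (x + 5)(x + 10)(x + 13)(x + 18)(x^2 + 4x + 1), pattern 2+1+1+1+1; mod 71: f = (x^2 + 4x + 20)(x^2 + 4x + 29)(x^2 + 4x + 34), pattern 2+2+2. No other pattern occurs in this range, so the set of observed cycle types is {3+3, 6, 2+2+1+1, 2+1+1+1+1, 2+2+2}. The candidates containing elements of all these cycle types are A_4 x C_2 (6T6) of order 24, S_4 x C_2 (6T11) of order 48, (S_3 x S_3) : C_2 (6T13) of order 72, S_6 (6T16) of order 720; the others are excluded. The observed types are precisely the cycle types that occur in A_4 x C_2 (6T6) (apart from the identity). Each of the other remaining candidates has further cycle types, and by the Chebotarev density theorem the matching factorization patterns would occur for a proportion of primes equal to their share of the group: S_4 x C_2 (6T11) additionally contains elements of type 4+2, 4+1+1 (12 of its 48 elements, about 25% of primes); (S_3 x S_3) : C_2 (6T13) additionally contains elements of type 4+2, 3+2+1, 3+1+1+1 (34 of its 72 elements, about 47% of primes); S_6 (6T16) additionally contains elements of type 5+1, 4+2, 4+1+1, 3+2+1, 3+1+1+1 (484 of its 720 elements, about 67% of primes). None of the 33 primes tested shows any such pattern (for each of these groups the chance of that is below 10^-4), which rules them out. Hence G = A_4 x C_2 (6T6), of order 24.

6T6: A_4 x C_2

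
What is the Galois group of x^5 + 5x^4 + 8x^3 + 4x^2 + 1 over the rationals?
S_5, the symmetric group on 5 letters

The polynomial f is an irreducible quintic over Q, so G = Gal(f/Q) is a transitive subgroup of S_5: one of C_5 (5T1, order 5), D_5 (5T2, order 10), F_20 (5T3, order 20), A_5 (5T4, order 60) or S_5 (5T5, order 120). The discriminant of f is 2869, which is not a perfect square, so G is not contained in A_5. The transitive groups of degree 5 not contained in A_5 are: F_20 (5T3, order 20), S_5 (5T5, order 120). By Dedekind's theorem, for a prime p not dividing disc(f) the degrees of the irreducible factors of f mod p form the cycle type of an element of G. Factoring f modulo the first such prime p = 2, each new pattern first appears at: mod 2: f = (x^2 + x + 1)(x^3 + x + 1), pattern 3+2. No other pattern occurs in this range, so the set of observed cycle types is {3+2}. Among the candidates above, the only group containing elements of all these cycle types is S_5 (5T5) — F_20 (5T3) lacks at least one of them. Hence G = S_5 (5T5), of order 120.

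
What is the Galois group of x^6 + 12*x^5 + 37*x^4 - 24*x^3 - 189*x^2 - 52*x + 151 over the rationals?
S_3

The polynomial f is an irreducible sextic over Q, so G = Gal(f/Q) is one of the 16 transitive subgroups 6T1, ..., 6T16 of S_6. The discriminant of f is 870211913777152, which is not a perfect square, so G is not contained in A_6. The transitive groups of degree 6 not contained in A_6 are: C_6 (6T1, order 6), S_3 (6T2, order 6), D_6 (6T3, order 12), C_3 x S_3 (6T5, order 18), A_4 x C_2 (6T6, order 24), S_4 (6T8, order 24), S_3 x S_3 (6T9, order 36), S_4 x C_2 (6T11, order 48), (S_3 x S_3) : C_2 (6T13, order 72), PGL(2,5) (6T14, order 120), S_6 (6T16, order 720). By Dedekind's theorem, for a prime p not dividing disc(f) the degrees of the irreducible factors of f mod p form the cycle type of an element of G. Factoring f modulo the 23 such primes p <= 97 (skipping 2, 37, which divide the discriminant), each new pattern first appears at: mod 3: f = (x^3 + x^2 + 2x + 1)(x^3 + 2x^2 + 1), pattern 3+3; mod 5: f = (x^2 + x + 2)(x^2 + 2x + 4)(x^2 + 4x + 2), pattern 2+2+2; mod 67: f = (x + 7)(x + 8)(x + 32)(x + 39)(x + 63)(x + 64), pattern 1+1+1+1+1+1. No other pattern occurs in this range, so the set of observed cycle types is {3+3, 2+2+2, 1+1+1+1+1+1}. The candidates containing elements of all these cycle types are C_6 (6T1) of order 6, S_3 (6T2) of order 6, D_6 (6T3) of order 12, C_3 x S_3 (6T5) of order 18, A_4 x C_2 (6T6) of order 24, S_4 (6T8) of order 24, S_3 x S_3 (6T9) of order 36, S_4 x C_2 (6T11) of order 48, (S_3 x S_3) : C_2 (6T13) of order 72, PGL(2,5) (6T14) of order 120, S_6 (6T16) of order 720; the others are excluded. The observed types are precisely the cycle types that occur in S_3 (6T2). Each of the other remaining candidates has further cycle types, and by the Chebotarev density theorem the matching factorization patterns would occur for a proportion of primes equal to their share of the group: C_6 (6T1) additionally contains elements of type 6 (2 of its 6 elements, about 33% of primes); D_6 (6T3) additionally contains elements of type 6, 2+2+1+1 (5 of its 12 elements, about 42% of primes); C_3 x S_3 (6T5) additionally contains elements of type 6, 3+1+1+1 (10 of its 18 elements, about 56% of primes); A_4 x C_2 (6T6) additionally contains elements of type 6, 2+2+1+1, 2+1+1+1+1 (14 of its 24 elements, about 58% of primes); S_4 (6T8) additionally contains elements of type 4+1+1, 2+2+1+1 (9 of its 24 elements, about 38% of primes); S_3 x S_3 (6T9) additionally contains elements of type 6, 3+1+1+1, 2+2+1+1 (25 of its 36 elements, about 69% of primes); S_4 x C_2 (6T11) additionally contains elements of type 6, 4+2, 4+1+1, 2+2+1+1, 2+1+1+1+1 (32 of its 48 elements, about 67% of primes); (S_3 x S_3) : C_2 (6T13) additionally contains elements of type 6, 4+2, 3+2+1, 3+1+1+1, 2+2+1+1, 2+1+1+1+1 (61 of its 72 elements, about 85% of primes); PGL(2,5) (6T14) additionally contains elements of type 6, 5+1, 4+1+1, 2+2+1+1 (89 of its 120 elements, about 74% of primes); S_6 (6T16) additionally contains elements of type 6, 5+1, 4+2, 4+1+1, 3+2+1, 3+1+1+1, 2+2+1+1, 2+1+1+1+1 (664 of its 720 elements, about 92% of primes). None of the 23 primes tested shows any such pattern (for each of these groups the chance of that is below 10^-4), which rules them out. Hence G = S_3 (6T2), of order 6.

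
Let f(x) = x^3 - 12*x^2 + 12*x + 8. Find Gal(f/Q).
C_3 (also written C3)

The polynomial is an irreducible cubic over Q and its discriminant is 46656 = 216^2, a perfect square. For an irreducible cubic, a square discriminant forces the Galois group to be A_3, the cyclic group of order 3.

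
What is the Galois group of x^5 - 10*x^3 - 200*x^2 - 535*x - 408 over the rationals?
The polynomial f is an irreducible quintic over Q, so G = Gal(f/Q) is a transitive subgroup of S_5: one of C_5 (5T1, order 5), D_5 (5T2, order 10), F_20 (5T3, order 20), A_5 (5T4, order 60) or S_5 (5T5, order 120). The discriminant of f is 681836544000000 = 26112000^2, a perfect square, so G is contained in A_5. The transitive groups of degree 5 contained in A_5 are: C_5 (5T1, order 5), D_5 (5T2, order 10), A_5 (5T4, order 60). By Dedekind's theorem, for a prime p not dividing disc(f) the degrees of the irreducible factors of f mod p form the cycle type of an element of G. Factoring f modulo the 23 such primes p <= 103 (skipping 2, 3, 5, 17, which divide the discriminant), each new pattern first appears at: mod 7: f = (x^5 + 4x^3 + 3x^2 + 4x + 5), pattern 5; mod 29: f = (x + 17)(x^2 + 17x + 9)(x^2 + 24x + 7), pattern 2+2+1. No other pattern occurs in this range, so the set of observed cycle types is {5, 2+2+1}. The candidates containing elements of all these cycle types are D_5 (5T2) of order 10, A_5 (5T4) of order 60; the others are excluded. The observed types are precisely the cycle types that occur in D_5 (5T2) (apart from the identity). Each of the other remaining candidates has further cycle types, and by the Chebotarev density theorem the matching factorization patterns would occur for a proportion of primes equal to their share of the group: A_5 (5T4) additionally contains elements of type 3+1+1 (20 of its 60 elements, about 33% of primes). None of the 23 primes tested shows any such pattern (for each of these groups the chance of that is below 10^-4), which rules them out. Hence G = D_5 (5T2), of order 10.

D_5 (order 10)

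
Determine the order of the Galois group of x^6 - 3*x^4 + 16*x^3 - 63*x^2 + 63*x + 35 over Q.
The degree of the splitting field over Q equals the order of the Galois group, so first determine the group. The polynomial f is an irreducible sextic over Q, so G = Gal(f/Q) is one of the 16 transitive subgroups 6T1, ..., 6T16 of S_6. The discriminant of f is 1656708629428629, which is not a perfect square, so G is not contained in A_6. The transitive groups of degree 6 not contained in A_6 are: C_6 (6T1, order 6), S_3 (6T2, order 6), D_6 (6T3, order 12), C_3 x S_3 (6T5, order 18), A_4 x C_2 (6T6, order 24), S_4 (6T8, order 24), S_3 x S_3 (6T9, order 36), S_4 x C_2 (6T11, order 48), (S_3 x S_3) : C_2 (6T13, order 72), PGL(2,5) (6T14, order 120), S_6 (6T16, order 720). By Dedekind's theorem, for a prime p not dividing disc(f) the degrees of the irreducible factors of f mod p form the cycle type of an element of G. Factoring f modulo the 16 such primes p <= 67 (skipping 3, 7, 29, which divide the discriminant), each new pattern first appears at: mod 2: f = (x^6 + x^4 + x^2 + x + 1), pattern 6; mod 5: f = (x)(x + 2)(x^2 + 3)(x^2 + 3x + 3), pattern 2+2+1+1; mod 13: f = (x + 2)(x + 4)(x + 7)(x^3 + 12x + 12), pattern 3+1+1+1; mod 19: f = (x^2 + 17)(x^2 + 3x + 14)(x^2 + 16x + 13), pattern 2+2+2; mod 67: f = (x^3 + 10x + 45)(x^3 + 54x + 38), pattern 3+3. No other pattern occurs in this range, so the set of observed cycle types is {6, 2+2+1+1, 3+1+1+1, 2+2+2, 3+3}. The candidates containing elements of all these cycle types are S_3 x S_3 (6T9) of order 36, (S_3 x S_3) : C_2 (6T13) of order 72, S_6 (6T16) of order 720; the others are excluded. The observed types are precisely the cycle types that occur in S_3 x S_3 (6T9) (apart from the identity). Each of the other remaining candidates has further cycle types, and by the Chebotarev density theorem the matching factorization patterns would occur for a proportion of primes equal to their share of the group: (S_3 x S_3) : C_2 (6T13) additionally contains elements of type 4+2, 3+2+1, 2+1+1+1+1 (36 of its 72 elements, about 50% of primes); S_6 (6T16) additionally contains elements of type 5+1, 4+2, 4+1+1, 3+2+1, 2+1+1+1+1 (459 of its 720 elements, about 64% of primes). None of the 16 primes tested shows any such pattern (for each of these groups the chance of that is below 10^-4), which rules them out. Hence G = S_3 x S_3 (6T9), of order 36. The Galois group S_3 x S_3 (6T9) has order 36, so the splitting field has degree 36 over Q.

36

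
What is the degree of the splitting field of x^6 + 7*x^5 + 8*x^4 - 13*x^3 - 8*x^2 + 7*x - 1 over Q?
6

The degree of the splitting field over Q equals the order of the Galois group, so first determine the group. The polynomial f is an irreducible sextic over Q, so G = Gal(f/Q) is one of the 16 transitive subgroups 6T1, ..., 6T16 of S_6. The discriminant of f is 324179200, which is not a perfect square, so G is not contained in A_6. The transitive groups of degree 6 not contained in A_6 are: C_6 (6T1, order 6), S_3 (6T2, order 6), D_6 (6T3, order 12), C_3 x S_3 (6T5, order 18), A_4 x C_2 (6T6, order 24), S_4 (6T8, order 24), S_3 x S_3 (6T9, order 36), S_4 x C_2 (6T11, order 48), (S_3 x S_3) : C_2 (6T13, order 72), PGL(2,5) (6T14, order 120), S_6 (6T16, order 720). By Dedekind's theorem, for a prime p not dividing disc(f) the degrees of the irreducible factors of f mod p form the cycle type of an element of G. Factoring f modulo the 23 such primes p <= 101 (skipping 2, 5, 37, which divide the discriminant), each new pattern first appears at: mod 3: f = (x^3 + 2x + 1)(x^3 + x^2 + 2), pattern 3+3; mod 13: f = (x^2 + 2x + 7)(x^2 + 9x + 2)(x^2 + 9x + 12), pattern 2+2+2; mod 67: f = (x + 3)(x + 8)(x + 22)(x + 25)(x + 28)(x + 55), pattern 1+1+1+1+1+1. No other pattern occurs in this range, so the set of observed cycle types is {3+3, 2+2+2, 1+1+1+1+1+1}. The candidates containing elements of all these cycle types are C_6 (6T1) of order 6, S_3 (6T2) of order 6, D_6 (6T3) of order 12, C_3 x S_3 (6T5) of order 18, A_4 x C_2 (6T6) of order 24, S_4 (6T8) of order 24, S_3 x S_3 (6T9) of order 36, S_4 x C_2 (6T11) of order 48, (S_3 x S_3) : C_2 (6T13) of order 72, PGL(2,5) (6T14) of order 120, S_6 (6T16) of order 720; the others are excluded. The observed types are precisely the cycle types that occur in S_3 (6T2). Each of the other remaining candidates has further cycle types, and by the Chebotarev density theorem the matching factorization patterns would occur for a proportion of primes equal to their share of the group: C_6 (6T1) additionally contains elements of type 6 (2 of its 6 elements, about 33% of primes); D_6 (6T3) additionally contains elements of type 6, 2+2+1+1 (5 of its 12 elements, about 42% of primes); C_3 x S_3 (6T5) additionally contains elements of type 6, 3+1+1+1 (10 of its 18 elements, about 56% of primes); A_4 x C_2 (6T6) additionally contains elements of type 6, 2+2+1+1, 2+1+1+1+1 (14 of its 24 elements, about 58% of primes); S_4 (6T8) additionally contains elements of type 4+1+1, 2+2+1+1 (9 of its 24 elements, about 38% of primes); S_3 x S_3 (6T9) additionally contains elements of type 6, 3+1+1+1, 2+2+1+1 (25 of its 36 elements, about 69% of primes); S_4 x C_2 (6T11) additionally contains elements of type 6, 4+2, 4+1+1, 2+2+1+1, 2+1+1+1+1 (32 of its 48 elements, about 67% of primes); (S_3 x S_3) : C_2 (6T13) additionally contains elements of type 6, 4+2, 3+2+1, 3+1+1+1, 2+2+1+1, 2+1+1+1+1 (61 of its 72 elements, about 85% of primes); PGL(2,5) (6T14) additionally contains elements of type 6, 5+1, 4+1+1, 2+2+1+1 (89 of its 120 elements, about 74% of primes); S_6 (6T16) additionally contains elements of type 6, 5+1, 4+2, 4+1+1, 3+2+1, 3+1+1+1, 2+2+1+1, 2+1+1+1+1 (664 of its 720 elements, about 92% of primes). None of the 23 primes tested shows any such pattern (for each of these groups the chance of that is below 10^-4), which rules them out. Hence G = S_3 (6T2), of order 6. The Galois group S_3 (6T2) has order 6, so the splitting field has degree 6 over Q.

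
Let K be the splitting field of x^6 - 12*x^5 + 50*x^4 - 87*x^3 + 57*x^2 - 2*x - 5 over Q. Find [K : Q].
60

The degree of the splitting field over Q equals the order of the Galois group, so first determine the group. The polynomial f is an irreducible sextic over Q, so G = Gal(f/Q) is one of the 16 transitive subgroups 6T1, ..., 6T16 of S_6. The discriminant of f is 30991489 = 5567^2, a perfect square, so G is contained in A_6. The transitive groups of degree 6 contained in A_6 are: A_4 (6T4, order 12), S_4 (6T7, order 24), (C_3 x C_3) : C_4 (6T10, order 36), PSL(2,5) (6T12, order 60), A_6 (6T15, order 360). By Dedekind's theorem, for a prime p not dividing disc(f) the degrees of the irreducible factors of f mod p form the cycle type of an element of G. Factoring f modulo the 21 such primes p <= 79 (skipping 19, which divides the discriminant), each new pattern first appears at: mod 2: f = (x + 1)(x^5 + x^4 + x^3 + x + 1), pattern 5+1; mod 7: f = (x^3 + 3x^2 + x + 1)(x^3 + 6x^2 + 3x + 2), pattern 3+3; mod 61: f = (x + 35)(x + 57)(x^2 + 7x + 30)(x^2 + 11x + 13), pattern 2+2+1+1. No other pattern occurs in this range, so the set of observed cycle types is {5+1, 3+3, 2+2+1+1}. The candidates containing elements of all these cycle types are PSL(2,5) (6T12) of order 60, A_6 (6T15) of order 360; the others are excluded. The observed types are precisely the cycle types that occur in PSL(2,5) (6T12) (apart from the identity). Each of the other remaining candidates has further cycle types, and by the Chebotarev density theorem the matching factorization patterns would occur for a proportion of primes equal to their share of the group: A_6 (6T15) additionally contains elements of type 4+2, 3+1+1+1 (130 of its 360 elements, about 36% of primes). None of the 21 primes tested shows any such pattern (for each of these groups the chance of that is below 10^-4), which rules them out. Hence G = PSL(2,5) (6T12), of order 60. The Galois group PSL(2,5) (6T12) has order 60, so the splitting field has degree 60 over Q.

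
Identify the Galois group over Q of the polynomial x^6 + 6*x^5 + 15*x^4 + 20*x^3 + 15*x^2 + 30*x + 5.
The polynomial f is an irreducible sextic over Q, so G = Gal(f/Q) is one of the 16 transitive subgroups 6T1, ..., 6T16 of S_6. The discriminant of f is 746496000000 = 864000^2, a perfect square, so G is contained in A_6. The transitive groups of degree 6 contained in A_6 are: A_4 (6T4, order 12), S_4 (6T7, order 24), (C_3 x C_3) : C_4 (6T10, order 36), PSL(2,5) (6T12, order 60), A_6 (6T15, order 360). By Dedekind's theorem, for a prime p not dividing disc(f) the degrees of the irreducible factors of f mod p form the cycle type of an element of G. Factoring f modulo the 6 such primes p <= 23 (skipping 2, 3, 5, which divide the discriminant), each new pattern first appears at: mod 7: f = (x + 4)(x^5 + 2x^4 + 6x^2 + 5x + 3), pattern 5+1; mod 23: f = (x + 8)(x + 13)(x + 22)(x^3 + 9x^2 + 5x + 13), pattern 3+1+1+1. No other pattern occurs in this range, so the set of observed cycle types is {5+1, 3+1+1+1}. Among the candidates above, the only group containing elements of all these cycle types is A_6 (6T15) — each of A_4 (6T4), S_4 (6T7), (C_3 x C_3) : C_4 (6T10), PSL(2,5) (6T12) lacks at least one of them. Hence G = A_6 (6T15), of order 360.

A_6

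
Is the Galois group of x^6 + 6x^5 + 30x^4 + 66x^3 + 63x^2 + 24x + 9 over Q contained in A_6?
The polynomial is irreducible of degree 6 over Q. Its discriminant is -5217636731328, which is not a perfect square. A Galois group lies in the alternating group exactly when the discriminant is a square in Q, so the Galois group (PGL(2,5)) is not contained in A_6.

No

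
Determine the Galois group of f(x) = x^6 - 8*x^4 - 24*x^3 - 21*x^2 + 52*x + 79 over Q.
S_4 (order 24)

The polynomial f is an irreducible sextic over Q, so G = Gal(f/Q) is one of the 16 transitive subgroups 6T1, ..., 6T16 of S_6. The discriminant of f is 51513463034944 = 7177288^2, a perfect square, so G is contained in A_6. The transitive groups of degree 6 contained in A_6 are: A_4 (6T4, order 12), S_4 (6T7, order 24), (C_3 x C_3) : C_4 (6T10, order 36), PSL(2,5) (6T12, order 60), A_6 (6T15, order 360). By Dedekind's theorem, for a prime p not dividing disc(f) the degrees of the irreducible factors of f mod p form the cycle type of an element of G. Factoring f modulo the 79 such primes p <= 421 (skipping 2, 19, 23, which divide the discriminant), each new pattern first appears at: mod 3: f = (x^3 + x^2 + 2)(x^3 + 2x^2 + 2x + 2), pattern 3+3; mod 5: f = (x^2 + 2x + 4)(x^4 + 3x^3 + 2x^2 + 1), pattern 4+2; mod 43: f = (x + 8)(x + 38)(x^2 + 14x + 7)(x^2 + 26x + 14), pattern 2+2+1+1; mod 223: f = (x + 19)(x + 26)(x + 135)(x + 141)(x + 173)(x + 175), pattern 1+1+1+1+1+1. No other pattern occurs in this range, so the set of observed cycle types is {3+3, 4+2, 2+2+1+1, 1+1+1+1+1+1}. The candidates containing elements of all these cycle types are S_4 (6T7) of order 24, (C_3 x C_3) : C_4 (6T10) of order 36, A_6 (6T15) of order 360; the others are excluded. The observed types are precisely the cycle types that occur in S_4 (6T7). Each of the other remaining candidates has further cycle types, and by the Chebotarev density theorem the matching factorization patterns would occur for a proportion of primes equal to their share of the group: (C_3 x C_3) : C_4 (6T10) additionally contains elements of type 3+1+1+1 (4 of its 36 elements, about 11% of primes); A_6 (6T15) additionally contains elements of type 5+1, 3+1+1+1 (184 of its 360 elements, about 51% of primes). None of the 79 primes tested shows any such pattern (for each of these groups the chance of that is below 10^-4), which rules them out. Hence G = S_4 (6T7), of order 24.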